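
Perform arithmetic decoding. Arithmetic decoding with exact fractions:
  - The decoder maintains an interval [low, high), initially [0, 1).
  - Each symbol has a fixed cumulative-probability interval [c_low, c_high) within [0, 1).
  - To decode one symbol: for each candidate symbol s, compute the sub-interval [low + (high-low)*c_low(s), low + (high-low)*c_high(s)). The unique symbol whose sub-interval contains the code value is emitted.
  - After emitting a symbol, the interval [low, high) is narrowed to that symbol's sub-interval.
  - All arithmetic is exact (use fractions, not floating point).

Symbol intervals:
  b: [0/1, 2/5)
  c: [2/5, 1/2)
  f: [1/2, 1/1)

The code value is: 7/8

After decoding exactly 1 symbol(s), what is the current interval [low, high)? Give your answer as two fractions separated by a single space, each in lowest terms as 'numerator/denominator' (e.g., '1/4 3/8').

Step 1: interval [0/1, 1/1), width = 1/1 - 0/1 = 1/1
  'b': [0/1 + 1/1*0/1, 0/1 + 1/1*2/5) = [0/1, 2/5)
  'c': [0/1 + 1/1*2/5, 0/1 + 1/1*1/2) = [2/5, 1/2)
  'f': [0/1 + 1/1*1/2, 0/1 + 1/1*1/1) = [1/2, 1/1) <- contains code 7/8
  emit 'f', narrow to [1/2, 1/1)

Answer: 1/2 1/1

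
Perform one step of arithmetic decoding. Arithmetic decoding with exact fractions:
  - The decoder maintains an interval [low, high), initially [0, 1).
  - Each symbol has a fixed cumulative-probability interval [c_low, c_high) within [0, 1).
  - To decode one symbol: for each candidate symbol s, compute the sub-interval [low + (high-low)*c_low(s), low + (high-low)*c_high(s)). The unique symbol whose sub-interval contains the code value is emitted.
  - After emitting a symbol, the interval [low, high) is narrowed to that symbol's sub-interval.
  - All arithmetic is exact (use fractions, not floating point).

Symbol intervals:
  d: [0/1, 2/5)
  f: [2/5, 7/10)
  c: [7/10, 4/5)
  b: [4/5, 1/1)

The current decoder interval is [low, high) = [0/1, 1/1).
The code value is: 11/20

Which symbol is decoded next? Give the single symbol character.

Interval width = high − low = 1/1 − 0/1 = 1/1
Scaled code = (code − low) / width = (11/20 − 0/1) / 1/1 = 11/20
  d: [0/1, 2/5) 
  f: [2/5, 7/10) ← scaled code falls here ✓
  c: [7/10, 4/5) 
  b: [4/5, 1/1) 

Answer: f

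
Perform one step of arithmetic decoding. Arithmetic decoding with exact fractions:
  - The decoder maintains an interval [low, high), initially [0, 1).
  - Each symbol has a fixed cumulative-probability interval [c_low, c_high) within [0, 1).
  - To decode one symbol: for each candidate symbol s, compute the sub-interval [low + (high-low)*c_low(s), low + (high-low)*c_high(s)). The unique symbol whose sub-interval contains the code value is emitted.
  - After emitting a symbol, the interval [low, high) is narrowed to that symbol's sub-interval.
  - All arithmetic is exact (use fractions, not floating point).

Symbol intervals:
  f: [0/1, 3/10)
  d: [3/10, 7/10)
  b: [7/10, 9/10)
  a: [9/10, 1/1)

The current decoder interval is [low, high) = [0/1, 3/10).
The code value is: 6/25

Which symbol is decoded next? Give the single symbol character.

Interval width = high − low = 3/10 − 0/1 = 3/10
Scaled code = (code − low) / width = (6/25 − 0/1) / 3/10 = 4/5
  f: [0/1, 3/10) 
  d: [3/10, 7/10) 
  b: [7/10, 9/10) ← scaled code falls here ✓
  a: [9/10, 1/1) 

Answer: b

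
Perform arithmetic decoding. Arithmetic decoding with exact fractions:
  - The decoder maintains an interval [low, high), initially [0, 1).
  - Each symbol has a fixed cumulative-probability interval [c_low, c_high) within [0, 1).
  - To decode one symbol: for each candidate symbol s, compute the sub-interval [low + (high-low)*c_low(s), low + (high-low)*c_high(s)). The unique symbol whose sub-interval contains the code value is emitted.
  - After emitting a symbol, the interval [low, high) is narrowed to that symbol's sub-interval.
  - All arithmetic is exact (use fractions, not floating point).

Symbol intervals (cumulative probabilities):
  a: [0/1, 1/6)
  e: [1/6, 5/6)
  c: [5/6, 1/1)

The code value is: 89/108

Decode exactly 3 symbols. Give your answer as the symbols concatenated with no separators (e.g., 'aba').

Answer: ecc

Derivation:
Step 1: interval [0/1, 1/1), width = 1/1 - 0/1 = 1/1
  'a': [0/1 + 1/1*0/1, 0/1 + 1/1*1/6) = [0/1, 1/6)
  'e': [0/1 + 1/1*1/6, 0/1 + 1/1*5/6) = [1/6, 5/6) <- contains code 89/108
  'c': [0/1 + 1/1*5/6, 0/1 + 1/1*1/1) = [5/6, 1/1)
  emit 'e', narrow to [1/6, 5/6)
Step 2: interval [1/6, 5/6), width = 5/6 - 1/6 = 2/3
  'a': [1/6 + 2/3*0/1, 1/6 + 2/3*1/6) = [1/6, 5/18)
  'e': [1/6 + 2/3*1/6, 1/6 + 2/3*5/6) = [5/18, 13/18)
  'c': [1/6 + 2/3*5/6, 1/6 + 2/3*1/1) = [13/18, 5/6) <- contains code 89/108
  emit 'c', narrow to [13/18, 5/6)
Step 3: interval [13/18, 5/6), width = 5/6 - 13/18 = 1/9
  'a': [13/18 + 1/9*0/1, 13/18 + 1/9*1/6) = [13/18, 20/27)
  'e': [13/18 + 1/9*1/6, 13/18 + 1/9*5/6) = [20/27, 22/27)
  'c': [13/18 + 1/9*5/6, 13/18 + 1/9*1/1) = [22/27, 5/6) <- contains code 89/108
  emit 'c', narrow to [22/27, 5/6)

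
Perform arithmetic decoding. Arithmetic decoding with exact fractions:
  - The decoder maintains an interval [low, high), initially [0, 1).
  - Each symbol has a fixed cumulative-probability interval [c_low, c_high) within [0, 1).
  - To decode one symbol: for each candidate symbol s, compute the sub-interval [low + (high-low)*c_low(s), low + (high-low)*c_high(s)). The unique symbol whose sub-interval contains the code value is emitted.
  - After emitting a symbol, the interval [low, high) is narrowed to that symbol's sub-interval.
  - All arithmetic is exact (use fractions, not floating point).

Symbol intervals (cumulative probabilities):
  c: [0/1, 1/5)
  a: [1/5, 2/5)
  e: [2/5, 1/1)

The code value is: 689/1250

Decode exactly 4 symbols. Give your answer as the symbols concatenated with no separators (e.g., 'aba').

Step 1: interval [0/1, 1/1), width = 1/1 - 0/1 = 1/1
  'c': [0/1 + 1/1*0/1, 0/1 + 1/1*1/5) = [0/1, 1/5)
  'a': [0/1 + 1/1*1/5, 0/1 + 1/1*2/5) = [1/5, 2/5)
  'e': [0/1 + 1/1*2/5, 0/1 + 1/1*1/1) = [2/5, 1/1) <- contains code 689/1250
  emit 'e', narrow to [2/5, 1/1)
Step 2: interval [2/5, 1/1), width = 1/1 - 2/5 = 3/5
  'c': [2/5 + 3/5*0/1, 2/5 + 3/5*1/5) = [2/5, 13/25)
  'a': [2/5 + 3/5*1/5, 2/5 + 3/5*2/5) = [13/25, 16/25) <- contains code 689/1250
  'e': [2/5 + 3/5*2/5, 2/5 + 3/5*1/1) = [16/25, 1/1)
  emit 'a', narrow to [13/25, 16/25)
Step 3: interval [13/25, 16/25), width = 16/25 - 13/25 = 3/25
  'c': [13/25 + 3/25*0/1, 13/25 + 3/25*1/5) = [13/25, 68/125)
  'a': [13/25 + 3/25*1/5, 13/25 + 3/25*2/5) = [68/125, 71/125) <- contains code 689/1250
  'e': [13/25 + 3/25*2/5, 13/25 + 3/25*1/1) = [71/125, 16/25)
  emit 'a', narrow to [68/125, 71/125)
Step 4: interval [68/125, 71/125), width = 71/125 - 68/125 = 3/125
  'c': [68/125 + 3/125*0/1, 68/125 + 3/125*1/5) = [68/125, 343/625)
  'a': [68/125 + 3/125*1/5, 68/125 + 3/125*2/5) = [343/625, 346/625) <- contains code 689/1250
  'e': [68/125 + 3/125*2/5, 68/125 + 3/125*1/1) = [346/625, 71/125)
  emit 'a', narrow to [343/625, 346/625)

Answer: eaaa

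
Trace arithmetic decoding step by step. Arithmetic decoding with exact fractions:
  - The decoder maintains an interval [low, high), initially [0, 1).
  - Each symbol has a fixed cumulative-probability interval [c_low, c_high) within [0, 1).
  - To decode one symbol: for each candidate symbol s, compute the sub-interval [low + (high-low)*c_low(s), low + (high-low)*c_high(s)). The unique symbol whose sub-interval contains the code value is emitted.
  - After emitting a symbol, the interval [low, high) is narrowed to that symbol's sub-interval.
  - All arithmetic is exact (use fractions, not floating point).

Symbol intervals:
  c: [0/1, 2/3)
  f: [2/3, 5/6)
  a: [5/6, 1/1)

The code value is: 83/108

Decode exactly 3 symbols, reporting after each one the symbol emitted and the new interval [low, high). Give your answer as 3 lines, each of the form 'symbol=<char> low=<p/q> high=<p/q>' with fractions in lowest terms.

Step 1: interval [0/1, 1/1), width = 1/1 - 0/1 = 1/1
  'c': [0/1 + 1/1*0/1, 0/1 + 1/1*2/3) = [0/1, 2/3)
  'f': [0/1 + 1/1*2/3, 0/1 + 1/1*5/6) = [2/3, 5/6) <- contains code 83/108
  'a': [0/1 + 1/1*5/6, 0/1 + 1/1*1/1) = [5/6, 1/1)
  emit 'f', narrow to [2/3, 5/6)
Step 2: interval [2/3, 5/6), width = 5/6 - 2/3 = 1/6
  'c': [2/3 + 1/6*0/1, 2/3 + 1/6*2/3) = [2/3, 7/9) <- contains code 83/108
  'f': [2/3 + 1/6*2/3, 2/3 + 1/6*5/6) = [7/9, 29/36)
  'a': [2/3 + 1/6*5/6, 2/3 + 1/6*1/1) = [29/36, 5/6)
  emit 'c', narrow to [2/3, 7/9)
Step 3: interval [2/3, 7/9), width = 7/9 - 2/3 = 1/9
  'c': [2/3 + 1/9*0/1, 2/3 + 1/9*2/3) = [2/3, 20/27)
  'f': [2/3 + 1/9*2/3, 2/3 + 1/9*5/6) = [20/27, 41/54)
  'a': [2/3 + 1/9*5/6, 2/3 + 1/9*1/1) = [41/54, 7/9) <- contains code 83/108
  emit 'a', narrow to [41/54, 7/9)

Answer: symbol=f low=2/3 high=5/6
symbol=c low=2/3 high=7/9
symbol=a low=41/54 high=7/9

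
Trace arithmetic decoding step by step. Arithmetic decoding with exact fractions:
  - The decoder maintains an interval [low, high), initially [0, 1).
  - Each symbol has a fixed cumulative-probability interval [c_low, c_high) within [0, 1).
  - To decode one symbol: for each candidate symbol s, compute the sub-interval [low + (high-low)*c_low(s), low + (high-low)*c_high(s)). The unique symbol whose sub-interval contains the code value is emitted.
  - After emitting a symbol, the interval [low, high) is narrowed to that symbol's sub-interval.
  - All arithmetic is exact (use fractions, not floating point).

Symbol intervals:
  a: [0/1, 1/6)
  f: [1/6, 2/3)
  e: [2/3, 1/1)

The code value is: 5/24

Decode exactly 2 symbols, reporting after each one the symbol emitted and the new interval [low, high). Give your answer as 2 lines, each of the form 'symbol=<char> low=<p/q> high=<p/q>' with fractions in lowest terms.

Step 1: interval [0/1, 1/1), width = 1/1 - 0/1 = 1/1
  'a': [0/1 + 1/1*0/1, 0/1 + 1/1*1/6) = [0/1, 1/6)
  'f': [0/1 + 1/1*1/6, 0/1 + 1/1*2/3) = [1/6, 2/3) <- contains code 5/24
  'e': [0/1 + 1/1*2/3, 0/1 + 1/1*1/1) = [2/3, 1/1)
  emit 'f', narrow to [1/6, 2/3)
Step 2: interval [1/6, 2/3), width = 2/3 - 1/6 = 1/2
  'a': [1/6 + 1/2*0/1, 1/6 + 1/2*1/6) = [1/6, 1/4) <- contains code 5/24
  'f': [1/6 + 1/2*1/6, 1/6 + 1/2*2/3) = [1/4, 1/2)
  'e': [1/6 + 1/2*2/3, 1/6 + 1/2*1/1) = [1/2, 2/3)
  emit 'a', narrow to [1/6, 1/4)

Answer: symbol=f low=1/6 high=2/3
symbol=a low=1/6 high=1/4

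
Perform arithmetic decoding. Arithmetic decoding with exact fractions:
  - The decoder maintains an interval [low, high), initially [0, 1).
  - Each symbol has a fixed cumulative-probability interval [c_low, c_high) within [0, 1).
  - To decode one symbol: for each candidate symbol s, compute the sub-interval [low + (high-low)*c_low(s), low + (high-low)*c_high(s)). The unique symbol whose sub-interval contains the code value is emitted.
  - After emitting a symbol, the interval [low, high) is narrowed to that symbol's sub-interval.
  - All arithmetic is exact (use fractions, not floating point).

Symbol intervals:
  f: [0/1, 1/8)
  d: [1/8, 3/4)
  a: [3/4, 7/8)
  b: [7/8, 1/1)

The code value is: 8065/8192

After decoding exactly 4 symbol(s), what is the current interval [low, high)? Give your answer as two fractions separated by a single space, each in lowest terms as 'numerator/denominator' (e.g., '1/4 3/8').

Step 1: interval [0/1, 1/1), width = 1/1 - 0/1 = 1/1
  'f': [0/1 + 1/1*0/1, 0/1 + 1/1*1/8) = [0/1, 1/8)
  'd': [0/1 + 1/1*1/8, 0/1 + 1/1*3/4) = [1/8, 3/4)
  'a': [0/1 + 1/1*3/4, 0/1 + 1/1*7/8) = [3/4, 7/8)
  'b': [0/1 + 1/1*7/8, 0/1 + 1/1*1/1) = [7/8, 1/1) <- contains code 8065/8192
  emit 'b', narrow to [7/8, 1/1)
Step 2: interval [7/8, 1/1), width = 1/1 - 7/8 = 1/8
  'f': [7/8 + 1/8*0/1, 7/8 + 1/8*1/8) = [7/8, 57/64)
  'd': [7/8 + 1/8*1/8, 7/8 + 1/8*3/4) = [57/64, 31/32)
  'a': [7/8 + 1/8*3/4, 7/8 + 1/8*7/8) = [31/32, 63/64)
  'b': [7/8 + 1/8*7/8, 7/8 + 1/8*1/1) = [63/64, 1/1) <- contains code 8065/8192
  emit 'b', narrow to [63/64, 1/1)
Step 3: interval [63/64, 1/1), width = 1/1 - 63/64 = 1/64
  'f': [63/64 + 1/64*0/1, 63/64 + 1/64*1/8) = [63/64, 505/512) <- contains code 8065/8192
  'd': [63/64 + 1/64*1/8, 63/64 + 1/64*3/4) = [505/512, 255/256)
  'a': [63/64 + 1/64*3/4, 63/64 + 1/64*7/8) = [255/256, 511/512)
  'b': [63/64 + 1/64*7/8, 63/64 + 1/64*1/1) = [511/512, 1/1)
  emit 'f', narrow to [63/64, 505/512)
Step 4: interval [63/64, 505/512), width = 505/512 - 63/64 = 1/512
  'f': [63/64 + 1/512*0/1, 63/64 + 1/512*1/8) = [63/64, 4033/4096) <- contains code 8065/8192
  'd': [63/64 + 1/512*1/8, 63/64 + 1/512*3/4) = [4033/4096, 2019/2048)
  'a': [63/64 + 1/512*3/4, 63/64 + 1/512*7/8) = [2019/2048, 4039/4096)
  'b': [63/64 + 1/512*7/8, 63/64 + 1/512*1/1) = [4039/4096, 505/512)
  emit 'f', narrow to [63/64, 4033/4096)

Answer: 63/64 4033/4096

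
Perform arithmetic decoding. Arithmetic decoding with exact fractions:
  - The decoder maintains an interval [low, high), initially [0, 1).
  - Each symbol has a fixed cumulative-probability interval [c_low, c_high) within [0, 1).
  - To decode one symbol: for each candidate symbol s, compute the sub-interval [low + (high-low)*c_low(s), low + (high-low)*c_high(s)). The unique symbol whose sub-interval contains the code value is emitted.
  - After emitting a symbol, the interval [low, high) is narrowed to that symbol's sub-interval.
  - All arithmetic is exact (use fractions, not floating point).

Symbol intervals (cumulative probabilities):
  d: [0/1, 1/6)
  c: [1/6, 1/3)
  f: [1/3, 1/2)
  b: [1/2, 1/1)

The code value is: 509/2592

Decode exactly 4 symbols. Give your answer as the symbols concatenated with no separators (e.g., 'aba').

Step 1: interval [0/1, 1/1), width = 1/1 - 0/1 = 1/1
  'd': [0/1 + 1/1*0/1, 0/1 + 1/1*1/6) = [0/1, 1/6)
  'c': [0/1 + 1/1*1/6, 0/1 + 1/1*1/3) = [1/6, 1/3) <- contains code 509/2592
  'f': [0/1 + 1/1*1/3, 0/1 + 1/1*1/2) = [1/3, 1/2)
  'b': [0/1 + 1/1*1/2, 0/1 + 1/1*1/1) = [1/2, 1/1)
  emit 'c', narrow to [1/6, 1/3)
Step 2: interval [1/6, 1/3), width = 1/3 - 1/6 = 1/6
  'd': [1/6 + 1/6*0/1, 1/6 + 1/6*1/6) = [1/6, 7/36)
  'c': [1/6 + 1/6*1/6, 1/6 + 1/6*1/3) = [7/36, 2/9) <- contains code 509/2592
  'f': [1/6 + 1/6*1/3, 1/6 + 1/6*1/2) = [2/9, 1/4)
  'b': [1/6 + 1/6*1/2, 1/6 + 1/6*1/1) = [1/4, 1/3)
  emit 'c', narrow to [7/36, 2/9)
Step 3: interval [7/36, 2/9), width = 2/9 - 7/36 = 1/36
  'd': [7/36 + 1/36*0/1, 7/36 + 1/36*1/6) = [7/36, 43/216) <- contains code 509/2592
  'c': [7/36 + 1/36*1/6, 7/36 + 1/36*1/3) = [43/216, 11/54)
  'f': [7/36 + 1/36*1/3, 7/36 + 1/36*1/2) = [11/54, 5/24)
  'b': [7/36 + 1/36*1/2, 7/36 + 1/36*1/1) = [5/24, 2/9)
  emit 'd', narrow to [7/36, 43/216)
Step 4: interval [7/36, 43/216), width = 43/216 - 7/36 = 1/216
  'd': [7/36 + 1/216*0/1, 7/36 + 1/216*1/6) = [7/36, 253/1296)
  'c': [7/36 + 1/216*1/6, 7/36 + 1/216*1/3) = [253/1296, 127/648)
  'f': [7/36 + 1/216*1/3, 7/36 + 1/216*1/2) = [127/648, 85/432) <- contains code 509/2592
  'b': [7/36 + 1/216*1/2, 7/36 + 1/216*1/1) = [85/432, 43/216)
  emit 'f', narrow to [127/648, 85/432)

Answer: ccdf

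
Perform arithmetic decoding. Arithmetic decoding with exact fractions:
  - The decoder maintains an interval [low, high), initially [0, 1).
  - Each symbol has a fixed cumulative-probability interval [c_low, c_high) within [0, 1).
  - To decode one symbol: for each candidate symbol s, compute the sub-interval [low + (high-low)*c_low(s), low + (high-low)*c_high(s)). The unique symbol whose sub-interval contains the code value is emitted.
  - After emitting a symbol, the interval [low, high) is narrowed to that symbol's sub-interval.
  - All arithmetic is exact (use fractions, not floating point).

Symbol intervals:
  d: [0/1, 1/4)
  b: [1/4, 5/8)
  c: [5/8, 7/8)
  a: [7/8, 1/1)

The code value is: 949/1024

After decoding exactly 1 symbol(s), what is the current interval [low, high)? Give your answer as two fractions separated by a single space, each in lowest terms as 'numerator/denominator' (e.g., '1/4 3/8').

Step 1: interval [0/1, 1/1), width = 1/1 - 0/1 = 1/1
  'd': [0/1 + 1/1*0/1, 0/1 + 1/1*1/4) = [0/1, 1/4)
  'b': [0/1 + 1/1*1/4, 0/1 + 1/1*5/8) = [1/4, 5/8)
  'c': [0/1 + 1/1*5/8, 0/1 + 1/1*7/8) = [5/8, 7/8)
  'a': [0/1 + 1/1*7/8, 0/1 + 1/1*1/1) = [7/8, 1/1) <- contains code 949/1024
  emit 'a', narrow to [7/8, 1/1)

Answer: 7/8 1/1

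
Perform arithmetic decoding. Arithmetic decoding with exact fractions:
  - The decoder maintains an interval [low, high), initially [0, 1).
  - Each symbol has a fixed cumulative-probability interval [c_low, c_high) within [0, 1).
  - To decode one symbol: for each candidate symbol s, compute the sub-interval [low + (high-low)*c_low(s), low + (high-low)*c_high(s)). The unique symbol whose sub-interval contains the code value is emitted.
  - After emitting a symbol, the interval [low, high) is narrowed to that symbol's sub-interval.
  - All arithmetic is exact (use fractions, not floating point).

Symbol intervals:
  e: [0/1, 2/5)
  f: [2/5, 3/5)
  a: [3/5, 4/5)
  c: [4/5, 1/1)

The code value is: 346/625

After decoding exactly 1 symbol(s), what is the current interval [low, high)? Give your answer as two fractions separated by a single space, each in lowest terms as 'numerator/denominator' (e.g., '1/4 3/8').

Step 1: interval [0/1, 1/1), width = 1/1 - 0/1 = 1/1
  'e': [0/1 + 1/1*0/1, 0/1 + 1/1*2/5) = [0/1, 2/5)
  'f': [0/1 + 1/1*2/5, 0/1 + 1/1*3/5) = [2/5, 3/5) <- contains code 346/625
  'a': [0/1 + 1/1*3/5, 0/1 + 1/1*4/5) = [3/5, 4/5)
  'c': [0/1 + 1/1*4/5, 0/1 + 1/1*1/1) = [4/5, 1/1)
  emit 'f', narrow to [2/5, 3/5)

Answer: 2/5 3/5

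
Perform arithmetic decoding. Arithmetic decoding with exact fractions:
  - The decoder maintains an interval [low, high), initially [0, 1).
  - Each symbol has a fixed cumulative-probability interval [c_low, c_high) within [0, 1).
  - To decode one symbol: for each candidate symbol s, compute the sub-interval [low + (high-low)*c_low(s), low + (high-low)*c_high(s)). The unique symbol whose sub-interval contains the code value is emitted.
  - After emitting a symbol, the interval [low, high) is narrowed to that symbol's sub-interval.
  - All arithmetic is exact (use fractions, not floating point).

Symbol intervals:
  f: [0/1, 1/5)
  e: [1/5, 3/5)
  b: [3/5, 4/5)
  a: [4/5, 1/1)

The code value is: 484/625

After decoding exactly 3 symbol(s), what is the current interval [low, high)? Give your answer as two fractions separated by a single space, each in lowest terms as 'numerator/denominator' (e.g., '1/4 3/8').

Step 1: interval [0/1, 1/1), width = 1/1 - 0/1 = 1/1
  'f': [0/1 + 1/1*0/1, 0/1 + 1/1*1/5) = [0/1, 1/5)
  'e': [0/1 + 1/1*1/5, 0/1 + 1/1*3/5) = [1/5, 3/5)
  'b': [0/1 + 1/1*3/5, 0/1 + 1/1*4/5) = [3/5, 4/5) <- contains code 484/625
  'a': [0/1 + 1/1*4/5, 0/1 + 1/1*1/1) = [4/5, 1/1)
  emit 'b', narrow to [3/5, 4/5)
Step 2: interval [3/5, 4/5), width = 4/5 - 3/5 = 1/5
  'f': [3/5 + 1/5*0/1, 3/5 + 1/5*1/5) = [3/5, 16/25)
  'e': [3/5 + 1/5*1/5, 3/5 + 1/5*3/5) = [16/25, 18/25)
  'b': [3/5 + 1/5*3/5, 3/5 + 1/5*4/5) = [18/25, 19/25)
  'a': [3/5 + 1/5*4/5, 3/5 + 1/5*1/1) = [19/25, 4/5) <- contains code 484/625
  emit 'a', narrow to [19/25, 4/5)
Step 3: interval [19/25, 4/5), width = 4/5 - 19/25 = 1/25
  'f': [19/25 + 1/25*0/1, 19/25 + 1/25*1/5) = [19/25, 96/125)
  'e': [19/25 + 1/25*1/5, 19/25 + 1/25*3/5) = [96/125, 98/125) <- contains code 484/625
  'b': [19/25 + 1/25*3/5, 19/25 + 1/25*4/5) = [98/125, 99/125)
  'a': [19/25 + 1/25*4/5, 19/25 + 1/25*1/1) = [99/125, 4/5)
  emit 'e', narrow to [96/125, 98/125)

Answer: 96/125 98/125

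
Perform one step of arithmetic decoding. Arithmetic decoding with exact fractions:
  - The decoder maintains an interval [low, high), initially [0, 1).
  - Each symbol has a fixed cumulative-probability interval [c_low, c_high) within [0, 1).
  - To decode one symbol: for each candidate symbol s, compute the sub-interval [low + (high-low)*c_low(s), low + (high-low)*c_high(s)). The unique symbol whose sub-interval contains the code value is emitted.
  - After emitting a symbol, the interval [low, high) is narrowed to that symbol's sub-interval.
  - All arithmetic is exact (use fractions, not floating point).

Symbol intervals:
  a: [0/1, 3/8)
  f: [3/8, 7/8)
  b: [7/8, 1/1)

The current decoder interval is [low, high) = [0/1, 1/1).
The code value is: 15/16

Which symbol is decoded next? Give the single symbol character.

Answer: b

Derivation:
Interval width = high − low = 1/1 − 0/1 = 1/1
Scaled code = (code − low) / width = (15/16 − 0/1) / 1/1 = 15/16
  a: [0/1, 3/8) 
  f: [3/8, 7/8) 
  b: [7/8, 1/1) ← scaled code falls here ✓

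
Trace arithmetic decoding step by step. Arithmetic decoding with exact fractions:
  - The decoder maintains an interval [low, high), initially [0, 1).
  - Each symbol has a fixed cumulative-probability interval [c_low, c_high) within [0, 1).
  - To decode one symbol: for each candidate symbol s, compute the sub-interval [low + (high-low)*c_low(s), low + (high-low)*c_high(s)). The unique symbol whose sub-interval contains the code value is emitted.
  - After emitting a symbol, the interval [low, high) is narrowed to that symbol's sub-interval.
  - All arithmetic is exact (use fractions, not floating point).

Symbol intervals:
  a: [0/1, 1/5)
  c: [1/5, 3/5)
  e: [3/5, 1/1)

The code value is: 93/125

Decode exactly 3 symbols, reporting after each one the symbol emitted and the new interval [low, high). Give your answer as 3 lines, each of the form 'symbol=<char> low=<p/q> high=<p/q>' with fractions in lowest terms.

Step 1: interval [0/1, 1/1), width = 1/1 - 0/1 = 1/1
  'a': [0/1 + 1/1*0/1, 0/1 + 1/1*1/5) = [0/1, 1/5)
  'c': [0/1 + 1/1*1/5, 0/1 + 1/1*3/5) = [1/5, 3/5)
  'e': [0/1 + 1/1*3/5, 0/1 + 1/1*1/1) = [3/5, 1/1) <- contains code 93/125
  emit 'e', narrow to [3/5, 1/1)
Step 2: interval [3/5, 1/1), width = 1/1 - 3/5 = 2/5
  'a': [3/5 + 2/5*0/1, 3/5 + 2/5*1/5) = [3/5, 17/25)
  'c': [3/5 + 2/5*1/5, 3/5 + 2/5*3/5) = [17/25, 21/25) <- contains code 93/125
  'e': [3/5 + 2/5*3/5, 3/5 + 2/5*1/1) = [21/25, 1/1)
  emit 'c', narrow to [17/25, 21/25)
Step 3: interval [17/25, 21/25), width = 21/25 - 17/25 = 4/25
  'a': [17/25 + 4/25*0/1, 17/25 + 4/25*1/5) = [17/25, 89/125)
  'c': [17/25 + 4/25*1/5, 17/25 + 4/25*3/5) = [89/125, 97/125) <- contains code 93/125
  'e': [17/25 + 4/25*3/5, 17/25 + 4/25*1/1) = [97/125, 21/25)
  emit 'c', narrow to [89/125, 97/125)

Answer: symbol=e low=3/5 high=1/1
symbol=c low=17/25 high=21/25
symbol=c low=89/125 high=97/125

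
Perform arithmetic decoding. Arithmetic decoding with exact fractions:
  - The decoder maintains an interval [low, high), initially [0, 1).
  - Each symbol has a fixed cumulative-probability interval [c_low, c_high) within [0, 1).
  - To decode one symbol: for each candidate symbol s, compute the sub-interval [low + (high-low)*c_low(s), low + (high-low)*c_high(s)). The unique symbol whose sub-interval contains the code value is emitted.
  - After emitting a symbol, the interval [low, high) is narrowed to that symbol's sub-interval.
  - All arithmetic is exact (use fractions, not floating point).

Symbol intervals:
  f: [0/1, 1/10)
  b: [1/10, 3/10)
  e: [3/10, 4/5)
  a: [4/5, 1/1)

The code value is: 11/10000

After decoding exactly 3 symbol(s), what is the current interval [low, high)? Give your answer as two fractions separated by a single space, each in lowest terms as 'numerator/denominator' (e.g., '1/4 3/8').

Answer: 1/1000 3/1000

Derivation:
Step 1: interval [0/1, 1/1), width = 1/1 - 0/1 = 1/1
  'f': [0/1 + 1/1*0/1, 0/1 + 1/1*1/10) = [0/1, 1/10) <- contains code 11/10000
  'b': [0/1 + 1/1*1/10, 0/1 + 1/1*3/10) = [1/10, 3/10)
  'e': [0/1 + 1/1*3/10, 0/1 + 1/1*4/5) = [3/10, 4/5)
  'a': [0/1 + 1/1*4/5, 0/1 + 1/1*1/1) = [4/5, 1/1)
  emit 'f', narrow to [0/1, 1/10)
Step 2: interval [0/1, 1/10), width = 1/10 - 0/1 = 1/10
  'f': [0/1 + 1/10*0/1, 0/1 + 1/10*1/10) = [0/1, 1/100) <- contains code 11/10000
  'b': [0/1 + 1/10*1/10, 0/1 + 1/10*3/10) = [1/100, 3/100)
  'e': [0/1 + 1/10*3/10, 0/1 + 1/10*4/5) = [3/100, 2/25)
  'a': [0/1 + 1/10*4/5, 0/1 + 1/10*1/1) = [2/25, 1/10)
  emit 'f', narrow to [0/1, 1/100)
Step 3: interval [0/1, 1/100), width = 1/100 - 0/1 = 1/100
  'f': [0/1 + 1/100*0/1, 0/1 + 1/100*1/10) = [0/1, 1/1000)
  'b': [0/1 + 1/100*1/10, 0/1 + 1/100*3/10) = [1/1000, 3/1000) <- contains code 11/10000
  'e': [0/1 + 1/100*3/10, 0/1 + 1/100*4/5) = [3/1000, 1/125)
  'a': [0/1 + 1/100*4/5, 0/1 + 1/100*1/1) = [1/125, 1/100)
  emit 'b', narrow to [1/1000, 3/1000)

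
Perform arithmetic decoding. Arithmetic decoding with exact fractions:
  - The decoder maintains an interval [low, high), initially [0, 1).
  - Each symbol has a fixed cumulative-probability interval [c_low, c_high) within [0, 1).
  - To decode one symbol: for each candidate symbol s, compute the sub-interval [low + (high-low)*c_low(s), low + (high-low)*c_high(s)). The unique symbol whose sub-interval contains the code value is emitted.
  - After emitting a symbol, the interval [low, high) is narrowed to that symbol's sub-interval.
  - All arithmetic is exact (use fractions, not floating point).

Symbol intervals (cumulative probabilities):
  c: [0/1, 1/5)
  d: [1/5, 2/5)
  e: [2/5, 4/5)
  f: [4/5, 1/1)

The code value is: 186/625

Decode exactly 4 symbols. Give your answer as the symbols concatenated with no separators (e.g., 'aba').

Answer: dedc

Derivation:
Step 1: interval [0/1, 1/1), width = 1/1 - 0/1 = 1/1
  'c': [0/1 + 1/1*0/1, 0/1 + 1/1*1/5) = [0/1, 1/5)
  'd': [0/1 + 1/1*1/5, 0/1 + 1/1*2/5) = [1/5, 2/5) <- contains code 186/625
  'e': [0/1 + 1/1*2/5, 0/1 + 1/1*4/5) = [2/5, 4/5)
  'f': [0/1 + 1/1*4/5, 0/1 + 1/1*1/1) = [4/5, 1/1)
  emit 'd', narrow to [1/5, 2/5)
Step 2: interval [1/5, 2/5), width = 2/5 - 1/5 = 1/5
  'c': [1/5 + 1/5*0/1, 1/5 + 1/5*1/5) = [1/5, 6/25)
  'd': [1/5 + 1/5*1/5, 1/5 + 1/5*2/5) = [6/25, 7/25)
  'e': [1/5 + 1/5*2/5, 1/5 + 1/5*4/5) = [7/25, 9/25) <- contains code 186/625
  'f': [1/5 + 1/5*4/5, 1/5 + 1/5*1/1) = [9/25, 2/5)
  emit 'e', narrow to [7/25, 9/25)
Step 3: interval [7/25, 9/25), width = 9/25 - 7/25 = 2/25
  'c': [7/25 + 2/25*0/1, 7/25 + 2/25*1/5) = [7/25, 37/125)
  'd': [7/25 + 2/25*1/5, 7/25 + 2/25*2/5) = [37/125, 39/125) <- contains code 186/625
  'e': [7/25 + 2/25*2/5, 7/25 + 2/25*4/5) = [39/125, 43/125)
  'f': [7/25 + 2/25*4/5, 7/25 + 2/25*1/1) = [43/125, 9/25)
  emit 'd', narrow to [37/125, 39/125)
Step 4: interval [37/125, 39/125), width = 39/125 - 37/125 = 2/125
  'c': [37/125 + 2/125*0/1, 37/125 + 2/125*1/5) = [37/125, 187/625) <- contains code 186/625
  'd': [37/125 + 2/125*1/5, 37/125 + 2/125*2/5) = [187/625, 189/625)
  'e': [37/125 + 2/125*2/5, 37/125 + 2/125*4/5) = [189/625, 193/625)
  'f': [37/125 + 2/125*4/5, 37/125 + 2/125*1/1) = [193/625, 39/125)
  emit 'c', narrow to [37/125, 187/625)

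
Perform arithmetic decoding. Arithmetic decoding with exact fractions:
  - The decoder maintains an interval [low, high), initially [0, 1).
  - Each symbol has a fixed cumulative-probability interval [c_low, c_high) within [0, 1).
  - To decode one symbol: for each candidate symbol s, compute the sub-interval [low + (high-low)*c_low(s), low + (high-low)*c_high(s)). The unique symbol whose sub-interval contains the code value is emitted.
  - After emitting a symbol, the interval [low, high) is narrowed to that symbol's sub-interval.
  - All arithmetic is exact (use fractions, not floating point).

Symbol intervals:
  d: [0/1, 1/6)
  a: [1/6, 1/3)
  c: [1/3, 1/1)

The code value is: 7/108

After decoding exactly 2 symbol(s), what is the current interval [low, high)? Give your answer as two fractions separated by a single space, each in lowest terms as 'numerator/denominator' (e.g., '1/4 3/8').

Step 1: interval [0/1, 1/1), width = 1/1 - 0/1 = 1/1
  'd': [0/1 + 1/1*0/1, 0/1 + 1/1*1/6) = [0/1, 1/6) <- contains code 7/108
  'a': [0/1 + 1/1*1/6, 0/1 + 1/1*1/3) = [1/6, 1/3)
  'c': [0/1 + 1/1*1/3, 0/1 + 1/1*1/1) = [1/3, 1/1)
  emit 'd', narrow to [0/1, 1/6)
Step 2: interval [0/1, 1/6), width = 1/6 - 0/1 = 1/6
  'd': [0/1 + 1/6*0/1, 0/1 + 1/6*1/6) = [0/1, 1/36)
  'a': [0/1 + 1/6*1/6, 0/1 + 1/6*1/3) = [1/36, 1/18)
  'c': [0/1 + 1/6*1/3, 0/1 + 1/6*1/1) = [1/18, 1/6) <- contains code 7/108
  emit 'c', narrow to [1/18, 1/6)

Answer: 1/18 1/6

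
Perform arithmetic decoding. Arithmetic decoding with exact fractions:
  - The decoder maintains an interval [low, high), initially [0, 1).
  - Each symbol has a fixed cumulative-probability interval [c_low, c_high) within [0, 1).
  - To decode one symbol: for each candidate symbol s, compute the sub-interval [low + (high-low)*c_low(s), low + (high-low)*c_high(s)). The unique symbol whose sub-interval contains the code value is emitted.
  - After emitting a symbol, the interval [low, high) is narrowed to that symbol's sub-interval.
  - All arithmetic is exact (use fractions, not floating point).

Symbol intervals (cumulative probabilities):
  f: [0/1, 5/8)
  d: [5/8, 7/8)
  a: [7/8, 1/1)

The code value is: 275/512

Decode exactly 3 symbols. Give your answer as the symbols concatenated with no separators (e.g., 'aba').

Answer: fda

Derivation:
Step 1: interval [0/1, 1/1), width = 1/1 - 0/1 = 1/1
  'f': [0/1 + 1/1*0/1, 0/1 + 1/1*5/8) = [0/1, 5/8) <- contains code 275/512
  'd': [0/1 + 1/1*5/8, 0/1 + 1/1*7/8) = [5/8, 7/8)
  'a': [0/1 + 1/1*7/8, 0/1 + 1/1*1/1) = [7/8, 1/1)
  emit 'f', narrow to [0/1, 5/8)
Step 2: interval [0/1, 5/8), width = 5/8 - 0/1 = 5/8
  'f': [0/1 + 5/8*0/1, 0/1 + 5/8*5/8) = [0/1, 25/64)
  'd': [0/1 + 5/8*5/8, 0/1 + 5/8*7/8) = [25/64, 35/64) <- contains code 275/512
  'a': [0/1 + 5/8*7/8, 0/1 + 5/8*1/1) = [35/64, 5/8)
  emit 'd', narrow to [25/64, 35/64)
Step 3: interval [25/64, 35/64), width = 35/64 - 25/64 = 5/32
  'f': [25/64 + 5/32*0/1, 25/64 + 5/32*5/8) = [25/64, 125/256)
  'd': [25/64 + 5/32*5/8, 25/64 + 5/32*7/8) = [125/256, 135/256)
  'a': [25/64 + 5/32*7/8, 25/64 + 5/32*1/1) = [135/256, 35/64) <- contains code 275/512
  emit 'a', narrow to [135/256, 35/64)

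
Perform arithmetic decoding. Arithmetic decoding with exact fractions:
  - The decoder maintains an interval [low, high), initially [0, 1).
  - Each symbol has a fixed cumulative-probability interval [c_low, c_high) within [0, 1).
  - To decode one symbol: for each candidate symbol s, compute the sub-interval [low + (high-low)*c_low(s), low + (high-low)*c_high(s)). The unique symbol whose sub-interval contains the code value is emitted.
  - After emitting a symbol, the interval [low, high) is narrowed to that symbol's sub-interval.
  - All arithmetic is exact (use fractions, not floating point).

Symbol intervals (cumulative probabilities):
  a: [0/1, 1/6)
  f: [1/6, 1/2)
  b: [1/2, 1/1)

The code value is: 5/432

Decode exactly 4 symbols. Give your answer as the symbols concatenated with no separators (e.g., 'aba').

Step 1: interval [0/1, 1/1), width = 1/1 - 0/1 = 1/1
  'a': [0/1 + 1/1*0/1, 0/1 + 1/1*1/6) = [0/1, 1/6) <- contains code 5/432
  'f': [0/1 + 1/1*1/6, 0/1 + 1/1*1/2) = [1/6, 1/2)
  'b': [0/1 + 1/1*1/2, 0/1 + 1/1*1/1) = [1/2, 1/1)
  emit 'a', narrow to [0/1, 1/6)
Step 2: interval [0/1, 1/6), width = 1/6 - 0/1 = 1/6
  'a': [0/1 + 1/6*0/1, 0/1 + 1/6*1/6) = [0/1, 1/36) <- contains code 5/432
  'f': [0/1 + 1/6*1/6, 0/1 + 1/6*1/2) = [1/36, 1/12)
  'b': [0/1 + 1/6*1/2, 0/1 + 1/6*1/1) = [1/12, 1/6)
  emit 'a', narrow to [0/1, 1/36)
Step 3: interval [0/1, 1/36), width = 1/36 - 0/1 = 1/36
  'a': [0/1 + 1/36*0/1, 0/1 + 1/36*1/6) = [0/1, 1/216)
  'f': [0/1 + 1/36*1/6, 0/1 + 1/36*1/2) = [1/216, 1/72) <- contains code 5/432
  'b': [0/1 + 1/36*1/2, 0/1 + 1/36*1/1) = [1/72, 1/36)
  emit 'f', narrow to [1/216, 1/72)
Step 4: interval [1/216, 1/72), width = 1/72 - 1/216 = 1/108
  'a': [1/216 + 1/108*0/1, 1/216 + 1/108*1/6) = [1/216, 1/162)
  'f': [1/216 + 1/108*1/6, 1/216 + 1/108*1/2) = [1/162, 1/108)
  'b': [1/216 + 1/108*1/2, 1/216 + 1/108*1/1) = [1/108, 1/72) <- contains code 5/432
  emit 'b', narrow to [1/108, 1/72)

Answer: aafb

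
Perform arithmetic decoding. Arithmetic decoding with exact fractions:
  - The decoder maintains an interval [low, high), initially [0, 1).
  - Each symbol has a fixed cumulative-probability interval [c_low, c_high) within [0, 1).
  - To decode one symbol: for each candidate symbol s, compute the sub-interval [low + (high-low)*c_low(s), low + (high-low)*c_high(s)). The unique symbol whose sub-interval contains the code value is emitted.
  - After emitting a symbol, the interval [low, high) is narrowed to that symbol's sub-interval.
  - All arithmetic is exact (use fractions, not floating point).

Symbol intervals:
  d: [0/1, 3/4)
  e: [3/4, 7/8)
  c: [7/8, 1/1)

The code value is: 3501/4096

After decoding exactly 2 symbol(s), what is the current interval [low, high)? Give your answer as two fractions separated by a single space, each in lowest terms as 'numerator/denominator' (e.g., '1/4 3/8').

Answer: 27/32 55/64

Derivation:
Step 1: interval [0/1, 1/1), width = 1/1 - 0/1 = 1/1
  'd': [0/1 + 1/1*0/1, 0/1 + 1/1*3/4) = [0/1, 3/4)
  'e': [0/1 + 1/1*3/4, 0/1 + 1/1*7/8) = [3/4, 7/8) <- contains code 3501/4096
  'c': [0/1 + 1/1*7/8, 0/1 + 1/1*1/1) = [7/8, 1/1)
  emit 'e', narrow to [3/4, 7/8)
Step 2: interval [3/4, 7/8), width = 7/8 - 3/4 = 1/8
  'd': [3/4 + 1/8*0/1, 3/4 + 1/8*3/4) = [3/4, 27/32)
  'e': [3/4 + 1/8*3/4, 3/4 + 1/8*7/8) = [27/32, 55/64) <- contains code 3501/4096
  'c': [3/4 + 1/8*7/8, 3/4 + 1/8*1/1) = [55/64, 7/8)
  emit 'e', narrow to [27/32, 55/64)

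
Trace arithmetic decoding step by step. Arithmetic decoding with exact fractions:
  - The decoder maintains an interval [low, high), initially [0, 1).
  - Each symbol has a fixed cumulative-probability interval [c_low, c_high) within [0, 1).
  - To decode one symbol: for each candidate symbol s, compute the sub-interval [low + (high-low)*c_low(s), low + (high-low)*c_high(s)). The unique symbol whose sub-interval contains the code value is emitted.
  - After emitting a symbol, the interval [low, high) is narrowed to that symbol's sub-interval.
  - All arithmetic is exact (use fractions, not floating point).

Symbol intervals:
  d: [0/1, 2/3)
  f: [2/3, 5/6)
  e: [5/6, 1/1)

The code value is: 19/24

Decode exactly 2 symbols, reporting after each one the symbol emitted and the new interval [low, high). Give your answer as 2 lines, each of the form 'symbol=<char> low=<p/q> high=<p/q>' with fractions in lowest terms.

Step 1: interval [0/1, 1/1), width = 1/1 - 0/1 = 1/1
  'd': [0/1 + 1/1*0/1, 0/1 + 1/1*2/3) = [0/1, 2/3)
  'f': [0/1 + 1/1*2/3, 0/1 + 1/1*5/6) = [2/3, 5/6) <- contains code 19/24
  'e': [0/1 + 1/1*5/6, 0/1 + 1/1*1/1) = [5/6, 1/1)
  emit 'f', narrow to [2/3, 5/6)
Step 2: interval [2/3, 5/6), width = 5/6 - 2/3 = 1/6
  'd': [2/3 + 1/6*0/1, 2/3 + 1/6*2/3) = [2/3, 7/9)
  'f': [2/3 + 1/6*2/3, 2/3 + 1/6*5/6) = [7/9, 29/36) <- contains code 19/24
  'e': [2/3 + 1/6*5/6, 2/3 + 1/6*1/1) = [29/36, 5/6)
  emit 'f', narrow to [7/9, 29/36)

Answer: symbol=f low=2/3 high=5/6
symbol=f low=7/9 high=29/36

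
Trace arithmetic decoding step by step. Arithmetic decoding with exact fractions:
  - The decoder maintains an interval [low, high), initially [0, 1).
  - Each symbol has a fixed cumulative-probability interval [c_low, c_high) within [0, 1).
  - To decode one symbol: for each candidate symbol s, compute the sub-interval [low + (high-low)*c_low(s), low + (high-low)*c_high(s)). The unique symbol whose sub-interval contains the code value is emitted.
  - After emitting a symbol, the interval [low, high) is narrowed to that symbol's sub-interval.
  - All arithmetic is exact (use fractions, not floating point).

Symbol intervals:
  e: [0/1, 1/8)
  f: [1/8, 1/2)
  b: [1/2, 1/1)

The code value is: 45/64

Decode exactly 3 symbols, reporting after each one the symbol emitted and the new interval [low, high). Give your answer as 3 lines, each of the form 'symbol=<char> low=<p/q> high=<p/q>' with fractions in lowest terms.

Step 1: interval [0/1, 1/1), width = 1/1 - 0/1 = 1/1
  'e': [0/1 + 1/1*0/1, 0/1 + 1/1*1/8) = [0/1, 1/8)
  'f': [0/1 + 1/1*1/8, 0/1 + 1/1*1/2) = [1/8, 1/2)
  'b': [0/1 + 1/1*1/2, 0/1 + 1/1*1/1) = [1/2, 1/1) <- contains code 45/64
  emit 'b', narrow to [1/2, 1/1)
Step 2: interval [1/2, 1/1), width = 1/1 - 1/2 = 1/2
  'e': [1/2 + 1/2*0/1, 1/2 + 1/2*1/8) = [1/2, 9/16)
  'f': [1/2 + 1/2*1/8, 1/2 + 1/2*1/2) = [9/16, 3/4) <- contains code 45/64
  'b': [1/2 + 1/2*1/2, 1/2 + 1/2*1/1) = [3/4, 1/1)
  emit 'f', narrow to [9/16, 3/4)
Step 3: interval [9/16, 3/4), width = 3/4 - 9/16 = 3/16
  'e': [9/16 + 3/16*0/1, 9/16 + 3/16*1/8) = [9/16, 75/128)
  'f': [9/16 + 3/16*1/8, 9/16 + 3/16*1/2) = [75/128, 21/32)
  'b': [9/16 + 3/16*1/2, 9/16 + 3/16*1/1) = [21/32, 3/4) <- contains code 45/64
  emit 'b', narrow to [21/32, 3/4)

Answer: symbol=b low=1/2 high=1/1
symbol=f low=9/16 high=3/4
symbol=b low=21/32 high=3/4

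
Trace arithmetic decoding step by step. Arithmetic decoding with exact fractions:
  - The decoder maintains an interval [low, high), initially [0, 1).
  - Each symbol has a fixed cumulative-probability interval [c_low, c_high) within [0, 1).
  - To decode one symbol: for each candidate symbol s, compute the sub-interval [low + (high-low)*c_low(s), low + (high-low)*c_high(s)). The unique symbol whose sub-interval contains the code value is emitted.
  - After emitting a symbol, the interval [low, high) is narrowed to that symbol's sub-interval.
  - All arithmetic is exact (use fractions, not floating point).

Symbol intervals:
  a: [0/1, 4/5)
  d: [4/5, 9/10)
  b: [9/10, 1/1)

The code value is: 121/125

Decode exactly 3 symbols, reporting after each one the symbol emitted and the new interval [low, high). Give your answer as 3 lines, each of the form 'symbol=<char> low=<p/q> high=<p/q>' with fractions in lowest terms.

Answer: symbol=b low=9/10 high=1/1
symbol=a low=9/10 high=49/50
symbol=d low=241/250 high=243/250

Derivation:
Step 1: interval [0/1, 1/1), width = 1/1 - 0/1 = 1/1
  'a': [0/1 + 1/1*0/1, 0/1 + 1/1*4/5) = [0/1, 4/5)
  'd': [0/1 + 1/1*4/5, 0/1 + 1/1*9/10) = [4/5, 9/10)
  'b': [0/1 + 1/1*9/10, 0/1 + 1/1*1/1) = [9/10, 1/1) <- contains code 121/125
  emit 'b', narrow to [9/10, 1/1)
Step 2: interval [9/10, 1/1), width = 1/1 - 9/10 = 1/10
  'a': [9/10 + 1/10*0/1, 9/10 + 1/10*4/5) = [9/10, 49/50) <- contains code 121/125
  'd': [9/10 + 1/10*4/5, 9/10 + 1/10*9/10) = [49/50, 99/100)
  'b': [9/10 + 1/10*9/10, 9/10 + 1/10*1/1) = [99/100, 1/1)
  emit 'a', narrow to [9/10, 49/50)
Step 3: interval [9/10, 49/50), width = 49/50 - 9/10 = 2/25
  'a': [9/10 + 2/25*0/1, 9/10 + 2/25*4/5) = [9/10, 241/250)
  'd': [9/10 + 2/25*4/5, 9/10 + 2/25*9/10) = [241/250, 243/250) <- contains code 121/125
  'b': [9/10 + 2/25*9/10, 9/10 + 2/25*1/1) = [243/250, 49/50)
  emit 'd', narrow to [241/250, 243/250)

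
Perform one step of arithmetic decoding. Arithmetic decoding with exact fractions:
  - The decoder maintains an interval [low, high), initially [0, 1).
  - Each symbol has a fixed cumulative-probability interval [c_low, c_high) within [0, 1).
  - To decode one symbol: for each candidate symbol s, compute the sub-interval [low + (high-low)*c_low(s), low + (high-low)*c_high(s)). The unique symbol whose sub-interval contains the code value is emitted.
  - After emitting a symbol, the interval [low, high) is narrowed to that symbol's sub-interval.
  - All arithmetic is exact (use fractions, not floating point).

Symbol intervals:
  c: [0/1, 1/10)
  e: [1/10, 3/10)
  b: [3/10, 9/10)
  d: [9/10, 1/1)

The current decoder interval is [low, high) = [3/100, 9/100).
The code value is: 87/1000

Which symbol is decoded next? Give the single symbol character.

Interval width = high − low = 9/100 − 3/100 = 3/50
Scaled code = (code − low) / width = (87/1000 − 3/100) / 3/50 = 19/20
  c: [0/1, 1/10) 
  e: [1/10, 3/10) 
  b: [3/10, 9/10) 
  d: [9/10, 1/1) ← scaled code falls here ✓

Answer: d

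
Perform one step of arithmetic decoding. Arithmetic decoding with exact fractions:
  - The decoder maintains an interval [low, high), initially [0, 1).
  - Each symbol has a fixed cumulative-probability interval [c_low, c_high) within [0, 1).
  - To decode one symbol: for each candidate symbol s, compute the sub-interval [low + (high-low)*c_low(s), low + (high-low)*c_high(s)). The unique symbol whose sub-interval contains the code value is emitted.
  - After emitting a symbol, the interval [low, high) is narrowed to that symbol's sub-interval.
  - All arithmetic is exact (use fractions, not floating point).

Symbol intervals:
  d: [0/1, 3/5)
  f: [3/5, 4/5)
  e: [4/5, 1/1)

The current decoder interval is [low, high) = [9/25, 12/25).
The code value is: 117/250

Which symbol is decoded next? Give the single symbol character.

Answer: e

Derivation:
Interval width = high − low = 12/25 − 9/25 = 3/25
Scaled code = (code − low) / width = (117/250 − 9/25) / 3/25 = 9/10
  d: [0/1, 3/5) 
  f: [3/5, 4/5) 
  e: [4/5, 1/1) ← scaled code falls here ✓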